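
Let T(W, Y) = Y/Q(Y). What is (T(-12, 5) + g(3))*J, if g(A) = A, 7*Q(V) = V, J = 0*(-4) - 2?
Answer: -20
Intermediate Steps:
J = -2 (J = 0 - 2 = -2)
Q(V) = V/7
T(W, Y) = 7 (T(W, Y) = Y/((Y/7)) = Y*(7/Y) = 7)
(T(-12, 5) + g(3))*J = (7 + 3)*(-2) = 10*(-2) = -20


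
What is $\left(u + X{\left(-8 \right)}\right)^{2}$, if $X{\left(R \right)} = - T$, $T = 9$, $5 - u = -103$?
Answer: $9801$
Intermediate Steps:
$u = 108$ ($u = 5 - -103 = 5 + 103 = 108$)
$X{\left(R \right)} = -9$ ($X{\left(R \right)} = \left(-1\right) 9 = -9$)
$\left(u + X{\left(-8 \right)}\right)^{2} = \left(108 - 9\right)^{2} = 99^{2} = 9801$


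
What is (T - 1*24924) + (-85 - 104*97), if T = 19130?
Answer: -15967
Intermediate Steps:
(T - 1*24924) + (-85 - 104*97) = (19130 - 1*24924) + (-85 - 104*97) = (19130 - 24924) + (-85 - 10088) = -5794 - 10173 = -15967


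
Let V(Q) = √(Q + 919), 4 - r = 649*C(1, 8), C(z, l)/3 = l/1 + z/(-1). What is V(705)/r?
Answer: -2*√406/13625 ≈ -0.0029577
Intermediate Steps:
C(z, l) = -3*z + 3*l (C(z, l) = 3*(l/1 + z/(-1)) = 3*(l*1 + z*(-1)) = 3*(l - z) = -3*z + 3*l)
r = -13625 (r = 4 - 649*(-3*1 + 3*8) = 4 - 649*(-3 + 24) = 4 - 649*21 = 4 - 1*13629 = 4 - 13629 = -13625)
V(Q) = √(919 + Q)
V(705)/r = √(919 + 705)/(-13625) = √1624*(-1/13625) = (2*√406)*(-1/13625) = -2*√406/13625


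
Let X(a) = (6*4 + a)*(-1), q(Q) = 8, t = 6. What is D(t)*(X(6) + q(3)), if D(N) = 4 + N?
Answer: -220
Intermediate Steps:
X(a) = -24 - a (X(a) = (24 + a)*(-1) = -24 - a)
D(t)*(X(6) + q(3)) = (4 + 6)*((-24 - 1*6) + 8) = 10*((-24 - 6) + 8) = 10*(-30 + 8) = 10*(-22) = -220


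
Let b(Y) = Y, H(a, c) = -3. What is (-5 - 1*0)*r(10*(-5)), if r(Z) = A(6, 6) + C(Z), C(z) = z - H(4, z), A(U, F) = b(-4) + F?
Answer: 225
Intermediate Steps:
A(U, F) = -4 + F
C(z) = 3 + z (C(z) = z - 1*(-3) = z + 3 = 3 + z)
r(Z) = 5 + Z (r(Z) = (-4 + 6) + (3 + Z) = 2 + (3 + Z) = 5 + Z)
(-5 - 1*0)*r(10*(-5)) = (-5 - 1*0)*(5 + 10*(-5)) = (-5 + 0)*(5 - 50) = -5*(-45) = 225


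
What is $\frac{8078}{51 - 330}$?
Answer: $- \frac{8078}{279} \approx -28.953$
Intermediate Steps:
$\frac{8078}{51 - 330} = \frac{8078}{-279} = 8078 \left(- \frac{1}{279}\right) = - \frac{8078}{279}$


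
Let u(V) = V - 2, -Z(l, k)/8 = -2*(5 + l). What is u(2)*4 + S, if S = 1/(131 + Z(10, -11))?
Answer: 1/371 ≈ 0.0026954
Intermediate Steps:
Z(l, k) = 80 + 16*l (Z(l, k) = -(-16)*(5 + l) = -8*(-10 - 2*l) = 80 + 16*l)
u(V) = -2 + V
S = 1/371 (S = 1/(131 + (80 + 16*10)) = 1/(131 + (80 + 160)) = 1/(131 + 240) = 1/371 ≈ 0.0026954)
u(2)*4 + S = (-2 + 2)*4 + 1/371 = 0*4 + 1/371 = 0 + 1/371 = 1/371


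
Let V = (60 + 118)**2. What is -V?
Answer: -31684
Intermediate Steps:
V = 31684 (V = 178**2 = 31684)
-V = -1*31684 = -31684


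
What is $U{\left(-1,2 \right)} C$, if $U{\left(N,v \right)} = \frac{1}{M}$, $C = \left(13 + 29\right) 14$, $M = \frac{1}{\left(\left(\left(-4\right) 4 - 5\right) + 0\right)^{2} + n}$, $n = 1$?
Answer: $259896$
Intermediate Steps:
$M = \frac{1}{442}$ ($M = \frac{1}{\left(\left(\left(-4\right) 4 - 5\right) + 0\right)^{2} + 1} = \frac{1}{\left(\left(-16 - 5\right) + 0\right)^{2} + 1} = \frac{1}{\left(-21 + 0\right)^{2} + 1} = \frac{1}{\left(-21\right)^{2} + 1} = \frac{1}{441 + 1} = \frac{1}{442} \approx 0.0022624$)
$C = 588$ ($C = 42 \cdot 14 = 588$)
$U{\left(N,v \right)} = 442$ ($U{\left(N,v \right)} = \frac{1}{\frac{1}{442}} = 442$)
$U{\left(-1,2 \right)} C = 442 \cdot 588 = 259896$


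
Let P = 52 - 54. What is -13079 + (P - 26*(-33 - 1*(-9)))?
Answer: -12457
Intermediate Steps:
P = -2
-13079 + (P - 26*(-33 - 1*(-9))) = -13079 + (-2 - 26*(-33 - 1*(-9))) = -13079 + (-2 - 26*(-33 + 9)) = -13079 + (-2 - 26*(-24)) = -13079 + (-2 + 624) = -13079 + 622 = -12457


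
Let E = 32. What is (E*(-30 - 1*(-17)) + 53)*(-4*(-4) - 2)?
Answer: -5082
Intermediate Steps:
(E*(-30 - 1*(-17)) + 53)*(-4*(-4) - 2) = (32*(-30 - 1*(-17)) + 53)*(-4*(-4) - 2) = (32*(-30 + 17) + 53)*(16 - 2) = (32*(-13) + 53)*14 = (-416 + 53)*14 = -363*14 = -5082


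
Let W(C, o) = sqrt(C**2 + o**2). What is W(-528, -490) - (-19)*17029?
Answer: 323551 + 2*sqrt(129721) ≈ 3.2427e+5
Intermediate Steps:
W(-528, -490) - (-19)*17029 = sqrt((-528)**2 + (-490)**2) - (-19)*17029 = sqrt(278784 + 240100) - 1*(-323551) = sqrt(518884) + 323551 = 2*sqrt(129721) + 323551 = 323551 + 2*sqrt(129721)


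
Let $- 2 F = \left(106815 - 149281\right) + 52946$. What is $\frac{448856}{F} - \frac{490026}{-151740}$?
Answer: $- \frac{54618061}{662598} \approx -82.43$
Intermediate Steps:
$F = -5240$ ($F = - \frac{\left(106815 - 149281\right) + 52946}{2} = - \frac{-42466 + 52946}{2} = \left(- \frac{1}{2}\right) 10480 = -5240$)
$\frac{448856}{F} - \frac{490026}{-151740} = \frac{448856}{-5240} - \frac{490026}{-151740} = 448856 \left(- \frac{1}{5240}\right) - - \frac{81671}{25290} = - \frac{56107}{655} + \frac{81671}{25290} = - \frac{54618061}{662598}$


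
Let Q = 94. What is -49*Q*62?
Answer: -285572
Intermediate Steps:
-49*Q*62 = -49*94*62 = -4606*62 = -285572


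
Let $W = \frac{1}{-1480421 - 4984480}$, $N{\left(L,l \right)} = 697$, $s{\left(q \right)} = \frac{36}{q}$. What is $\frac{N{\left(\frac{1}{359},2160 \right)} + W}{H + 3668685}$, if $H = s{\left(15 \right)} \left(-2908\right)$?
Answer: $\frac{22530179980}{118362827440629} \approx 0.00019035$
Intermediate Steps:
$W = - \frac{1}{6464901}$ ($W = \frac{1}{-6464901} = - \frac{1}{6464901} \approx -1.5468 \cdot 10^{-7}$)
$H = - \frac{34896}{5}$ ($H = \frac{36}{15} \left(-2908\right) = 36 \cdot \frac{1}{15} \left(-2908\right) = \frac{12}{5} \left(-2908\right) = - \frac{34896}{5} \approx -6979.2$)
$\frac{N{\left(\frac{1}{359},2160 \right)} + W}{H + 3668685} = \frac{697 - \frac{1}{6464901}}{- \frac{34896}{5} + 3668685} = \frac{4506035996}{6464901 \cdot \frac{18308529}{5}} = \frac{4506035996}{6464901} \cdot \frac{5}{18308529} = \frac{22530179980}{118362827440629}$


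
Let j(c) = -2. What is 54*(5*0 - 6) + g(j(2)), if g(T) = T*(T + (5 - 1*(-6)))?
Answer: -342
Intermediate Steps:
g(T) = T*(11 + T) (g(T) = T*(T + (5 + 6)) = T*(T + 11) = T*(11 + T))
54*(5*0 - 6) + g(j(2)) = 54*(5*0 - 6) - 2*(11 - 2) = 54*(0 - 6) - 2*9 = 54*(-6) - 18 = -324 - 18 = -342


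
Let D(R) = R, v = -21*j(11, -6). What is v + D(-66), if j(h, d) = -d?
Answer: -192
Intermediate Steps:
v = -126 (v = -(-21)*(-6) = -21*6 = -126)
v + D(-66) = -126 - 66 = -192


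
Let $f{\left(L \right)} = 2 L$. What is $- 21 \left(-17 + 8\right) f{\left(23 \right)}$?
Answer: $8694$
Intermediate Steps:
$- 21 \left(-17 + 8\right) f{\left(23 \right)} = - 21 \left(-17 + 8\right) 2 \cdot 23 = \left(-21\right) \left(-9\right) 46 = 189 \cdot 46 = 8694$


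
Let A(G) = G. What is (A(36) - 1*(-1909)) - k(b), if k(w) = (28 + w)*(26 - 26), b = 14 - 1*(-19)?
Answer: 1945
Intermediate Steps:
b = 33 (b = 14 + 19 = 33)
k(w) = 0 (k(w) = (28 + w)*0 = 0)
(A(36) - 1*(-1909)) - k(b) = (36 - 1*(-1909)) - 1*0 = (36 + 1909) + 0 = 1945 + 0 = 1945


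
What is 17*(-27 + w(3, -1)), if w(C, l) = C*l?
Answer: -510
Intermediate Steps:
17*(-27 + w(3, -1)) = 17*(-27 + 3*(-1)) = 17*(-27 - 3) = 17*(-30) = -510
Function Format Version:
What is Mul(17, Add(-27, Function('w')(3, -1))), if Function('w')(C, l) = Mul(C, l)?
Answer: -510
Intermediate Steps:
Mul(17, Add(-27, Function('w')(3, -1))) = Mul(17, Add(-27, Mul(3, -1))) = Mul(17, Add(-27, -3)) = Mul(17, -30) = -510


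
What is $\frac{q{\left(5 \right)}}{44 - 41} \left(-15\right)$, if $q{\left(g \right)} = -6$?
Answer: $30$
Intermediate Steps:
$\frac{q{\left(5 \right)}}{44 - 41} \left(-15\right) = - \frac{6}{44 - 41} \left(-15\right) = - \frac{6}{3} \left(-15\right) = \left(-6\right) \frac{1}{3} \left(-15\right) = \left(-2\right) \left(-15\right) = 30$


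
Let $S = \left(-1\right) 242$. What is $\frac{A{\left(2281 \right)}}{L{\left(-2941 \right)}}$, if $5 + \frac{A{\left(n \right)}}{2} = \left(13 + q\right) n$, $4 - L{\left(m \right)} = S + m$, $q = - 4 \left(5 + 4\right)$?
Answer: $- \frac{104936}{3187} \approx -32.926$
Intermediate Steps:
$S = -242$
$q = -36$ ($q = \left(-4\right) 9 = -36$)
$L{\left(m \right)} = 246 - m$ ($L{\left(m \right)} = 4 - \left(-242 + m\right) = 246 - m$)
$A{\left(n \right)} = -10 - 46 n$ ($A{\left(n \right)} = -10 + 2 \left(13 - 36\right) n = -10 + 2 \left(- 23 n\right) = -10 - 46 n$)
$\frac{A{\left(2281 \right)}}{L{\left(-2941 \right)}} = \frac{-10 - 104926}{246 - -2941} = \frac{-10 - 104926}{246 + 2941} = - \frac{104936}{3187}$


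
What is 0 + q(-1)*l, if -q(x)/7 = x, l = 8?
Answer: 56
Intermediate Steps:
q(x) = -7*x
0 + q(-1)*l = 0 - 7*(-1)*8 = 0 + 7*8 = 0 + 56 = 56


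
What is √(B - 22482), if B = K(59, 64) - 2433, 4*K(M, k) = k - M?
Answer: I*√99655/2 ≈ 157.84*I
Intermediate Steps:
K(M, k) = -M/4 + k/4 (K(M, k) = (k - M)/4 = -M/4 + k/4)
B = -9727/4 (B = (-¼*59 + (¼)*64) - 2433 = (-59/4 + 16) - 2433 = 5/4 - 2433 = -9727/4 ≈ -2431.8)
√(B - 22482) = √(-9727/4 - 22482) = √(-99655/4) = I*√99655/2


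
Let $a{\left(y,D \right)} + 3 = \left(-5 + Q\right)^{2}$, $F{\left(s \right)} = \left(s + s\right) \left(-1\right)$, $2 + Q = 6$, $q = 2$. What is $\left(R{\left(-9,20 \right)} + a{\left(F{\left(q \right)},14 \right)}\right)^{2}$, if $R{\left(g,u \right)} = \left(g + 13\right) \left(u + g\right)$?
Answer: $1764$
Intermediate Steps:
$Q = 4$ ($Q = -2 + 6 = 4$)
$F{\left(s \right)} = - 2 s$ ($F{\left(s \right)} = 2 s \left(-1\right) = - 2 s$)
$a{\left(y,D \right)} = -2$ ($a{\left(y,D \right)} = -3 + \left(-5 + 4\right)^{2} = -3 + \left(-1\right)^{2} = -3 + 1 = -2$)
$R{\left(g,u \right)} = \left(13 + g\right) \left(g + u\right)$
$\left(R{\left(-9,20 \right)} + a{\left(F{\left(q \right)},14 \right)}\right)^{2} = \left(\left(\left(-9\right)^{2} + 13 \left(-9\right) + 13 \cdot 20 - 180\right) - 2\right)^{2} = \left(\left(81 - 117 + 260 - 180\right) - 2\right)^{2} = \left(44 - 2\right)^{2} = 42^{2} = 1764$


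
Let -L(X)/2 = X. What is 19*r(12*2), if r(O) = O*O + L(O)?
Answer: 10032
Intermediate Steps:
L(X) = -2*X
r(O) = O² - 2*O (r(O) = O*O - 2*O = O² - 2*O)
19*r(12*2) = 19*((12*2)*(-2 + 12*2)) = 19*(24*(-2 + 24)) = 19*(24*22) = 19*528 = 10032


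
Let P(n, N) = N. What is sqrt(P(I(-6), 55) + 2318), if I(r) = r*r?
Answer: sqrt(2373) ≈ 48.713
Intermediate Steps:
I(r) = r**2
sqrt(P(I(-6), 55) + 2318) = sqrt(55 + 2318) = sqrt(2373)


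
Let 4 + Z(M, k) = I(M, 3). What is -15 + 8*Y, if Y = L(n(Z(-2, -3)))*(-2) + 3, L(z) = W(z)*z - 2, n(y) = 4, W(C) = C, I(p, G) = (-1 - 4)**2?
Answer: -215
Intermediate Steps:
I(p, G) = 25 (I(p, G) = (-5)**2 = 25)
Z(M, k) = 21 (Z(M, k) = -4 + 25 = 21)
L(z) = -2 + z**2 (L(z) = z*z - 2 = z**2 - 2 = -2 + z**2)
Y = -25 (Y = (-2 + 4**2)*(-2) + 3 = (-2 + 16)*(-2) + 3 = 14*(-2) + 3 = -28 + 3 = -25)
-15 + 8*Y = -15 + 8*(-25) = -15 - 200 = -215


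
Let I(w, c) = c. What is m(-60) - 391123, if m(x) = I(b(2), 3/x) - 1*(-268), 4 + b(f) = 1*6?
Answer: -7817101/20 ≈ -3.9086e+5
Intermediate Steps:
b(f) = 2 (b(f) = -4 + 1*6 = -4 + 6 = 2)
m(x) = 268 + 3/x (m(x) = 3/x - 1*(-268) = 3/x + 268 = 268 + 3/x)
m(-60) - 391123 = (268 + 3/(-60)) - 391123 = (268 + 3*(-1/60)) - 391123 = (268 - 1/20) - 391123 = 5359/20 - 391123 = -7817101/20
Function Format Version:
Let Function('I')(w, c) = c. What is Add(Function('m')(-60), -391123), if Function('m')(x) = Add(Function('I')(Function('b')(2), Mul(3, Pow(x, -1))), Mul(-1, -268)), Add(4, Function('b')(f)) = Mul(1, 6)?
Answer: Rational(-7817101, 20) ≈ -3.9086e+5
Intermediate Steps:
Function('b')(f) = 2 (Function('b')(f) = Add(-4, Mul(1, 6)) = Add(-4, 6) = 2)
Function('m')(x) = Add(268, Mul(3, Pow(x, -1))) (Function('m')(x) = Add(Mul(3, Pow(x, -1)), Mul(-1, -268)) = Add(Mul(3, Pow(x, -1)), 268) = Add(268, Mul(3, Pow(x, -1))))
Add(Function('m')(-60), -391123) = Add(Add(268, Mul(3, Pow(-60, -1))), -391123) = Add(Add(268, Mul(3, Rational(-1, 60))), -391123) = Add(Add(268, Rational(-1, 20)), -391123) = Add(Rational(5359, 20), -391123) = Rational(-7817101, 20)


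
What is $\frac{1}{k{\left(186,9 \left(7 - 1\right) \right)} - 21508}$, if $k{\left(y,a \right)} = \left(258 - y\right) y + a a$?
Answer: $- \frac{1}{5200} \approx -0.00019231$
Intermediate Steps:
$k{\left(y,a \right)} = a^{2} + y \left(258 - y\right)$ ($k{\left(y,a \right)} = y \left(258 - y\right) + a^{2} = a^{2} + y \left(258 - y\right)$)
$\frac{1}{k{\left(186,9 \left(7 - 1\right) \right)} - 21508} = \frac{1}{\left(\left(9 \left(7 - 1\right)\right)^{2} - 186^{2} + 258 \cdot 186\right) - 21508} = \frac{1}{\left(\left(9 \cdot 6\right)^{2} - 34596 + 47988\right) - 21508} = \frac{1}{\left(54^{2} - 34596 + 47988\right) - 21508} = \frac{1}{\left(2916 - 34596 + 47988\right) - 21508} = \frac{1}{16308 - 21508} = \frac{1}{-5200} = - \frac{1}{5200}$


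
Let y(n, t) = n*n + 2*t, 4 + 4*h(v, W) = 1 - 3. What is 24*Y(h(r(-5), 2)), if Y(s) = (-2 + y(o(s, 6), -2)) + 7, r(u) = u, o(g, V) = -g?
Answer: 78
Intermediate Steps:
h(v, W) = -3/2 (h(v, W) = -1 + (1 - 3)/4 = -1 + (1/4)*(-2) = -1 - 1/2 = -3/2)
y(n, t) = n**2 + 2*t
Y(s) = 1 + s**2 (Y(s) = (-2 + ((-s)**2 + 2*(-2))) + 7 = (-2 + (s**2 - 4)) + 7 = (-2 + (-4 + s**2)) + 7 = (-6 + s**2) + 7 = 1 + s**2)
24*Y(h(r(-5), 2)) = 24*(1 + (-3/2)**2) = 24*(1 + 9/4) = 24*(13/4) = 78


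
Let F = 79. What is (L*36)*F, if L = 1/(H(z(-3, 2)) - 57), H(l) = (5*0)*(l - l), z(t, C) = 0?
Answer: -948/19 ≈ -49.895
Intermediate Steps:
H(l) = 0 (H(l) = 0*0 = 0)
L = -1/57 (L = 1/(0 - 57) = 1/(-57) = -1/57 ≈ -0.017544)
(L*36)*F = -1/57*36*79 = -12/19*79 = -948/19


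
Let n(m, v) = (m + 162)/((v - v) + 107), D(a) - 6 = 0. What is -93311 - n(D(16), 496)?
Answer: -9984445/107 ≈ -93313.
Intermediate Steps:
D(a) = 6 (D(a) = 6 + 0 = 6)
n(m, v) = 162/107 + m/107 (n(m, v) = (162 + m)/(0 + 107) = (162 + m)/107 = (162 + m)*(1/107) = 162/107 + m/107)
-93311 - n(D(16), 496) = -93311 - (162/107 + (1/107)*6) = -93311 - (162/107 + 6/107) = -93311 - 1*168/107 = -93311 - 168/107 = -9984445/107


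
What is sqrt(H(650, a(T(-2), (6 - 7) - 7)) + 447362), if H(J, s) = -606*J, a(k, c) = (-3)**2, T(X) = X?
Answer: sqrt(53462) ≈ 231.22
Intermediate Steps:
a(k, c) = 9
sqrt(H(650, a(T(-2), (6 - 7) - 7)) + 447362) = sqrt(-606*650 + 447362) = sqrt(-393900 + 447362) = sqrt(53462)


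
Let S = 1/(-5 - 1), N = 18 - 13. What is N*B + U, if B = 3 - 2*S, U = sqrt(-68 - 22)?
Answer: 50/3 + 3*I*sqrt(10) ≈ 16.667 + 9.4868*I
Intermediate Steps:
N = 5
U = 3*I*sqrt(10) (U = sqrt(-90) = 3*I*sqrt(10) ≈ 9.4868*I)
S = -1/6 (S = 1/(-6) = -1/6 ≈ -0.16667)
B = 10/3 (B = 3 - 2*(-1/6) = 3 + 1/3 = 10/3 ≈ 3.3333)
N*B + U = 5*(10/3) + 3*I*sqrt(10) = 50/3 + 3*I*sqrt(10)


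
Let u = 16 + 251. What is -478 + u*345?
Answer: 91637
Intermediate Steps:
u = 267
-478 + u*345 = -478 + 267*345 = -478 + 92115 = 91637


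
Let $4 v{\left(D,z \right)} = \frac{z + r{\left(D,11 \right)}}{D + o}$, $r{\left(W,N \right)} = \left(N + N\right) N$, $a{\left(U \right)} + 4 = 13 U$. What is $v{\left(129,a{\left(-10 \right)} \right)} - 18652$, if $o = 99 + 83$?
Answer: $- \frac{5800745}{311} \approx -18652.0$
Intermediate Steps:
$a{\left(U \right)} = -4 + 13 U$
$r{\left(W,N \right)} = 2 N^{2}$ ($r{\left(W,N \right)} = 2 N N = 2 N^{2}$)
$o = 182$
$v{\left(D,z \right)} = \frac{242 + z}{4 \left(182 + D\right)}$ ($v{\left(D,z \right)} = \frac{\left(z + 2 \cdot 11^{2}\right) \frac{1}{D + 182}}{4} = \frac{\left(z + 2 \cdot 121\right) \frac{1}{182 + D}}{4} = \frac{\left(z + 242\right) \frac{1}{182 + D}}{4} = \frac{\left(242 + z\right) \frac{1}{182 + D}}{4} = \frac{\frac{1}{182 + D} \left(242 + z\right)}{4} = \frac{242 + z}{4 \left(182 + D\right)}$)
$v{\left(129,a{\left(-10 \right)} \right)} - 18652 = \frac{242 + \left(-4 + 13 \left(-10\right)\right)}{4 \left(182 + 129\right)} - 18652 = \frac{242 - 134}{4 \cdot 311} - 18652 = \frac{1}{4} \cdot \frac{1}{311} \left(242 - 134\right) - 18652 = \frac{1}{4} \cdot \frac{1}{311} \cdot 108 - 18652 = \frac{27}{311} - 18652 = - \frac{5800745}{311}$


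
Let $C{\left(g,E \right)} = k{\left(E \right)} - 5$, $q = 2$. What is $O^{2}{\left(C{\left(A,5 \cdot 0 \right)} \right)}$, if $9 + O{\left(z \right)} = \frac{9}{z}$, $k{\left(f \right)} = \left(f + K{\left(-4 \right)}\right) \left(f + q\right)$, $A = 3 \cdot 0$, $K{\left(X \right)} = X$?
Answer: $\frac{15876}{169} \approx 93.941$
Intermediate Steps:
$A = 0$
$k{\left(f \right)} = \left(-4 + f\right) \left(2 + f\right)$ ($k{\left(f \right)} = \left(f - 4\right) \left(f + 2\right) = \left(-4 + f\right) \left(2 + f\right)$)
$C{\left(g,E \right)} = -13 + E^{2} - 2 E$ ($C{\left(g,E \right)} = \left(-8 + E^{2} - 2 E\right) - 5 = -13 + E^{2} - 2 E$)
$O{\left(z \right)} = -9 + \frac{9}{z}$
$O^{2}{\left(C{\left(A,5 \cdot 0 \right)} \right)} = \left(-9 + \frac{9}{-13 + \left(5 \cdot 0\right)^{2} - 2 \cdot 5 \cdot 0}\right)^{2} = \left(-9 + \frac{9}{-13 + 0^{2} - 0}\right)^{2} = \left(-9 + \frac{9}{-13 + 0 + 0}\right)^{2} = \left(-9 + \frac{9}{-13}\right)^{2} = \left(-9 + 9 \left(- \frac{1}{13}\right)\right)^{2} = \left(-9 - \frac{9}{13}\right)^{2} = \left(- \frac{126}{13}\right)^{2} = \frac{15876}{169}$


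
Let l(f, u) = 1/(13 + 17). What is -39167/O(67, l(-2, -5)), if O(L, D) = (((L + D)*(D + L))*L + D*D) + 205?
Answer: -8812575/67785152 ≈ -0.13001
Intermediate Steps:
l(f, u) = 1/30
O(L, D) = 205 + D**2 + L*(D + L)**2 (O(L, D) = (((D + L)*(D + L))*L + D**2) + 205 = ((D + L)**2*L + D**2) + 205 = (L*(D + L)**2 + D**2) + 205 = (D**2 + L*(D + L)**2) + 205 = 205 + D**2 + L*(D + L)**2)
-39167/O(67, l(-2, -5)) = -39167/(205 + (1/30)**2 + 67*(1/30 + 67)**2) = -39167/(205 + 1/900 + 67*(2011/30)**2) = -39167/(205 + 1/900 + 67*(4044121/900)) = -39167/(205 + 1/900 + 270956107/900) = -39167/67785152/225 = -39167*225/67785152 = -8812575/67785152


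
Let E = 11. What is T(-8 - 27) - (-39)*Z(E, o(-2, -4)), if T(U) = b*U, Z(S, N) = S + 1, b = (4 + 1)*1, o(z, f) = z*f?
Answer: 293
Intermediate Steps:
o(z, f) = f*z
b = 5 (b = 5*1 = 5)
Z(S, N) = 1 + S
T(U) = 5*U
T(-8 - 27) - (-39)*Z(E, o(-2, -4)) = 5*(-8 - 27) - (-39)*(1 + 11) = 5*(-35) - (-39)*12 = -175 - 1*(-468) = -175 + 468 = 293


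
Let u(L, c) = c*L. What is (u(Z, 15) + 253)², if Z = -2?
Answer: 49729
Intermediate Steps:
u(L, c) = L*c
(u(Z, 15) + 253)² = (-2*15 + 253)² = (-30 + 253)² = 223² = 49729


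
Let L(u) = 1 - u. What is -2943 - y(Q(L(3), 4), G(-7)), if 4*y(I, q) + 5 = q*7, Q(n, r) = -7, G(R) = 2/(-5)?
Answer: -58821/20 ≈ -2941.1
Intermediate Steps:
G(R) = -⅖ (G(R) = 2*(-⅕) = -⅖)
y(I, q) = -5/4 + 7*q/4 (y(I, q) = -5/4 + (q*7)/4 = -5/4 + (7*q)/4 = -5/4 + 7*q/4)
-2943 - y(Q(L(3), 4), G(-7)) = -2943 - (-5/4 + (7/4)*(-⅖)) = -2943 - (-5/4 - 7/10) = -2943 - 1*(-39/20) = -2943 + 39/20 = -58821/20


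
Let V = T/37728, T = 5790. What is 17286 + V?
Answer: 108695333/6288 ≈ 17286.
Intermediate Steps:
V = 965/6288 (V = 5790/37728 = 5790*(1/37728) = 965/6288 ≈ 0.15347)
17286 + V = 17286 + 965/6288 = 108695333/6288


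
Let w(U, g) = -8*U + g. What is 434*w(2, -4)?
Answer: -8680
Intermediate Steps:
w(U, g) = g - 8*U
434*w(2, -4) = 434*(-4 - 8*2) = 434*(-4 - 16) = 434*(-20) = -8680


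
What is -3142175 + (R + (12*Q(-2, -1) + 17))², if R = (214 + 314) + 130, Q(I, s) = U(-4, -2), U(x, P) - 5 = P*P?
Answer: -2529086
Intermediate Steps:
U(x, P) = 5 + P² (U(x, P) = 5 + P*P = 5 + P²)
Q(I, s) = 9 (Q(I, s) = 5 + (-2)² = 5 + 4 = 9)
R = 658 (R = 528 + 130 = 658)
-3142175 + (R + (12*Q(-2, -1) + 17))² = -3142175 + (658 + (12*9 + 17))² = -3142175 + (658 + (108 + 17))² = -3142175 + (658 + 125)² = -3142175 + 783² = -3142175 + 613089 = -2529086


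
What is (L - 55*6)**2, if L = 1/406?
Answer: 17950372441/164836 ≈ 1.0890e+5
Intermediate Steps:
L = 1/406 ≈ 0.0024631
(L - 55*6)**2 = (1/406 - 55*6)**2 = (1/406 - 330)**2 = (-133979/406)**2 = 17950372441/164836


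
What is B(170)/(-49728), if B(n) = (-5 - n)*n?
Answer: 2125/3552 ≈ 0.59825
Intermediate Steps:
B(n) = n*(-5 - n)
B(170)/(-49728) = -1*170*(5 + 170)/(-49728) = -1*170*175*(-1/49728) = -29750*(-1/49728) = 2125/3552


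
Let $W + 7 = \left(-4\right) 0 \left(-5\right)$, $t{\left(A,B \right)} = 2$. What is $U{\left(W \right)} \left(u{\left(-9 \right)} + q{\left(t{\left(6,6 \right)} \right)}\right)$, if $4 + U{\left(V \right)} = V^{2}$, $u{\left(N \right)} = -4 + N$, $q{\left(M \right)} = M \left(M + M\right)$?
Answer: $-225$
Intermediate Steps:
$q{\left(M \right)} = 2 M^{2}$ ($q{\left(M \right)} = M 2 M = 2 M^{2}$)
$W = -7$ ($W = -7 + \left(-4\right) 0 \left(-5\right) = -7 + 0 \left(-5\right) = -7 + 0 = -7$)
$U{\left(V \right)} = -4 + V^{2}$
$U{\left(W \right)} \left(u{\left(-9 \right)} + q{\left(t{\left(6,6 \right)} \right)}\right) = \left(-4 + \left(-7\right)^{2}\right) \left(\left(-4 - 9\right) + 2 \cdot 2^{2}\right) = \left(-4 + 49\right) \left(-13 + 2 \cdot 4\right) = 45 \left(-13 + 8\right) = 45 \left(-5\right) = -225$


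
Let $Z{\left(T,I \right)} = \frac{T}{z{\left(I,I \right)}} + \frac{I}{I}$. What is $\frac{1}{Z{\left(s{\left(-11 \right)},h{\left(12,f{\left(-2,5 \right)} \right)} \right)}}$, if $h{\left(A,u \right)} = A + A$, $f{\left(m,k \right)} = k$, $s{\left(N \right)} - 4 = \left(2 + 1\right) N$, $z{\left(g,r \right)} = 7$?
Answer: $- \frac{7}{22} \approx -0.31818$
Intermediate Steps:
$s{\left(N \right)} = 4 + 3 N$ ($s{\left(N \right)} = 4 + \left(2 + 1\right) N = 4 + 3 N$)
$h{\left(A,u \right)} = 2 A$
$Z{\left(T,I \right)} = 1 + \frac{T}{7}$ ($Z{\left(T,I \right)} = \frac{T}{7} + \frac{I}{I} = T \frac{1}{7} + 1 = \frac{T}{7} + 1 = 1 + \frac{T}{7}$)
$\frac{1}{Z{\left(s{\left(-11 \right)},h{\left(12,f{\left(-2,5 \right)} \right)} \right)}} = \frac{1}{1 + \frac{4 + 3 \left(-11\right)}{7}} = \frac{1}{1 + \frac{4 - 33}{7}} = \frac{1}{1 + \frac{1}{7} \left(-29\right)} = \frac{1}{1 - \frac{29}{7}} = \frac{1}{- \frac{22}{7}} = - \frac{7}{22}$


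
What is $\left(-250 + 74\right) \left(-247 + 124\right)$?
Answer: $21648$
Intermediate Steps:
$\left(-250 + 74\right) \left(-247 + 124\right) = \left(-176\right) \left(-123\right) = 21648$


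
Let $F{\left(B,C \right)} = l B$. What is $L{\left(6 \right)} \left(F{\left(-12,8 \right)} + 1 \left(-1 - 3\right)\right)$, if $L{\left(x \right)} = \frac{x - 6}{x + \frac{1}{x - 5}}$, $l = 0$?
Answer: $0$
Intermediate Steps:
$F{\left(B,C \right)} = 0$ ($F{\left(B,C \right)} = 0 B = 0$)
$L{\left(x \right)} = \frac{-6 + x}{x + \frac{1}{-5 + x}}$
$L{\left(6 \right)} \left(F{\left(-12,8 \right)} + 1 \left(-1 - 3\right)\right) = \frac{30 + 6^{2} - 66}{1 + 6^{2} - 30} \left(0 + 1 \left(-1 - 3\right)\right) = \frac{30 + 36 - 66}{1 + 36 - 30} \left(0 + 1 \left(-4\right)\right) = \frac{1}{7} \cdot 0 \left(0 - 4\right) = \frac{1}{7} \cdot 0 \left(-4\right) = 0 \left(-4\right) = 0$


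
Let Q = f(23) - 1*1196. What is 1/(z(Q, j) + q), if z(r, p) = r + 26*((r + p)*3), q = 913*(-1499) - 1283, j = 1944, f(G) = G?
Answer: -1/1310905 ≈ -7.6283e-7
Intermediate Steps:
q = -1369870 (q = -1368587 - 1283 = -1369870)
Q = -1173 (Q = 23 - 1*1196 = 23 - 1196 = -1173)
z(r, p) = 78*p + 79*r (z(r, p) = r + 26*((p + r)*3) = r + 26*(3*p + 3*r) = r + (78*p + 78*r) = 78*p + 79*r)
1/(z(Q, j) + q) = 1/((78*1944 + 79*(-1173)) - 1369870) = 1/((151632 - 92667) - 1369870) = 1/(58965 - 1369870) = 1/(-1310905) = -1/1310905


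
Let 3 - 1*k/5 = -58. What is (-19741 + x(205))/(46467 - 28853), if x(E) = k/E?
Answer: -404660/361087 ≈ -1.1207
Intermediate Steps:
k = 305 (k = 15 - 5*(-58) = 15 + 290 = 305)
x(E) = 305/E
(-19741 + x(205))/(46467 - 28853) = (-19741 + 305/205)/(46467 - 28853) = (-19741 + 305*(1/205))/17614 = (-19741 + 61/41)*(1/17614) = -809320/41*1/17614 = -404660/361087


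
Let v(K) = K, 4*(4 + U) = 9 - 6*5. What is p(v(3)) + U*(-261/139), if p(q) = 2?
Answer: 10769/556 ≈ 19.369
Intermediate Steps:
U = -37/4 (U = -4 + (9 - 6*5)/4 = -4 + (9 - 30)/4 = -4 + (¼)*(-21) = -4 - 21/4 = -37/4 ≈ -9.2500)
p(v(3)) + U*(-261/139) = 2 - (-37)*261/139/4 = 2 - (-37)*261*(1/139)/4 = 2 - (-37)*261/(4*139) = 2 - 37/4*(-261/139) = 2 + 9657/556 = 10769/556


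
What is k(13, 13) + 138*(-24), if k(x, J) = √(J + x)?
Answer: -3312 + √26 ≈ -3306.9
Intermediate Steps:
k(13, 13) + 138*(-24) = √(13 + 13) + 138*(-24) = √26 - 3312 = -3312 + √26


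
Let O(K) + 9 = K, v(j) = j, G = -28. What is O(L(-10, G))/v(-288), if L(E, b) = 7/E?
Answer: 97/2880 ≈ 0.033681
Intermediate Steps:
O(K) = -9 + K
O(L(-10, G))/v(-288) = (-9 + 7/(-10))/(-288) = (-9 + 7*(-⅒))*(-1/288) = (-9 - 7/10)*(-1/288) = -97/10*(-1/288) = 97/2880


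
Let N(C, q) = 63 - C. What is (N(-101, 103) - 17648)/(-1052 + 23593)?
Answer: -17484/22541 ≈ -0.77565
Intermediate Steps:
(N(-101, 103) - 17648)/(-1052 + 23593) = ((63 - 1*(-101)) - 17648)/(-1052 + 23593) = ((63 + 101) - 17648)/22541 = (164 - 17648)*(1/22541) = -17484*1/22541 = -17484/22541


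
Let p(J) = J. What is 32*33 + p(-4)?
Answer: 1052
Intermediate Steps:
32*33 + p(-4) = 32*33 - 4 = 1056 - 4 = 1052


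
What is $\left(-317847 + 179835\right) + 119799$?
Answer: $-18213$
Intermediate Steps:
$\left(-317847 + 179835\right) + 119799 = -138012 + 119799 = -18213$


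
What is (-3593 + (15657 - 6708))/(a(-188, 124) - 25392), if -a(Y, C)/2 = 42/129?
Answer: -57577/272971 ≈ -0.21093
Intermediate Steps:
a(Y, C) = -28/43 (a(Y, C) = -84/129 = -2*14/43 = -28/43)
(-3593 + (15657 - 6708))/(a(-188, 124) - 25392) = (-3593 + (15657 - 6708))/(-28/43 - 25392) = (-3593 + 8949)/(-1091884/43) = 5356*(-43/1091884) = -57577/272971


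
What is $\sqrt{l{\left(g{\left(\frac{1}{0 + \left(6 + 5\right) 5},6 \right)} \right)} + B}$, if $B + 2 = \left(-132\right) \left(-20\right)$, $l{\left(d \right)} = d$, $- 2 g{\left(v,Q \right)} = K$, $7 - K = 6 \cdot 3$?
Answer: $\frac{\sqrt{10574}}{2} \approx 51.415$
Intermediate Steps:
$K = -11$ ($K = 7 - 6 \cdot 3 = 7 - 18 = -11$)
$g{\left(v,Q \right)} = \frac{11}{2}$ ($g{\left(v,Q \right)} = \left(- \frac{1}{2}\right) \left(-11\right) = \frac{11}{2}$)
$B = 2638$ ($B = -2 - -2640 = -2 + 2640 = 2638$)
$\sqrt{l{\left(g{\left(\frac{1}{0 + \left(6 + 5\right) 5},6 \right)} \right)} + B} = \sqrt{\frac{11}{2} + 2638} = \sqrt{\frac{5287}{2}} = \frac{\sqrt{10574}}{2}$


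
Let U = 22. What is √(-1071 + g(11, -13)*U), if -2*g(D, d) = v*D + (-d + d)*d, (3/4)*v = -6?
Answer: I*√103 ≈ 10.149*I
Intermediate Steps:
v = -8 (v = (4/3)*(-6) = -8)
g(D, d) = 4*D (g(D, d) = -(-8*D + (-d + d)*d)/2 = -(-8*D + 0*d)/2 = -(-8*D + 0)/2 = -(-4)*D = 4*D)
√(-1071 + g(11, -13)*U) = √(-1071 + (4*11)*22) = √(-1071 + 44*22) = √(-1071 + 968) = √(-103) = I*√103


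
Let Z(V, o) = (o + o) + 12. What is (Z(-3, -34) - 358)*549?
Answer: -227286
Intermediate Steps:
Z(V, o) = 12 + 2*o (Z(V, o) = 2*o + 12 = 12 + 2*o)
(Z(-3, -34) - 358)*549 = ((12 + 2*(-34)) - 358)*549 = ((12 - 68) - 358)*549 = (-56 - 358)*549 = -414*549 = -227286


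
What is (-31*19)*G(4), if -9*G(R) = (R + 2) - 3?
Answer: 589/3 ≈ 196.33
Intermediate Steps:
G(R) = ⅑ - R/9 (G(R) = -((R + 2) - 3)/9 = -((2 + R) - 3)/9 = -(-1 + R)/9 = ⅑ - R/9)
(-31*19)*G(4) = (-31*19)*(⅑ - ⅑*4) = -589*(⅑ - 4/9) = -589*(-⅓) = 589/3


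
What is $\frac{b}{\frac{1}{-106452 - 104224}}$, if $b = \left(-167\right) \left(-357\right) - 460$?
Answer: $-12463381484$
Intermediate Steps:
$b = 59159$ ($b = 59619 - 460 = 59159$)
$\frac{b}{\frac{1}{-106452 - 104224}} = \frac{59159}{\frac{1}{-106452 - 104224}} = \frac{59159}{\frac{1}{-210676}} = \frac{59159}{- \frac{1}{210676}} = 59159 \left(-210676\right) = -12463381484$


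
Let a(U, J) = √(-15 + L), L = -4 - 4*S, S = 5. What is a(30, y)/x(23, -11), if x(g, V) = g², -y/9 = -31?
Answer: I*√39/529 ≈ 0.011805*I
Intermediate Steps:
y = 279 (y = -9*(-31) = 279)
L = -24 (L = -4 - 4*5 = -4 - 20 = -24)
a(U, J) = I*√39 (a(U, J) = √(-15 - 24) = √(-39) = I*√39)
a(30, y)/x(23, -11) = (I*√39)/(23²) = (I*√39)/529 = (I*√39)*(1/529) = I*√39/529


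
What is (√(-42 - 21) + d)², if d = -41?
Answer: 1618 - 246*I*√7 ≈ 1618.0 - 650.85*I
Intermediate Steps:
(√(-42 - 21) + d)² = (√(-42 - 21) - 41)² = (√(-63) - 41)² = (3*I*√7 - 41)² = (-41 + 3*I*√7)²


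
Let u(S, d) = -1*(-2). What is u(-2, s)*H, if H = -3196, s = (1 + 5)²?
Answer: -6392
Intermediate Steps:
s = 36 (s = 6² = 36)
u(S, d) = 2
u(-2, s)*H = 2*(-3196) = -6392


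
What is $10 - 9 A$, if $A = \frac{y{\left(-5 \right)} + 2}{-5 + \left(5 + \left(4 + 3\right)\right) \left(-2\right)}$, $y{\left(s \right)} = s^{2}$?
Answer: $\frac{533}{29} \approx 18.379$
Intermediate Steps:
$A = - \frac{27}{29}$ ($A = \frac{\left(-5\right)^{2} + 2}{-5 + \left(5 + \left(4 + 3\right)\right) \left(-2\right)} = \frac{25 + 2}{-5 + \left(5 + 7\right) \left(-2\right)} = \frac{27}{-5 + 12 \left(-2\right)} = \frac{27}{-5 - 24} = \frac{27}{-29} = 27 \left(- \frac{1}{29}\right) = - \frac{27}{29} \approx -0.93103$)
$10 - 9 A = 10 - - \frac{243}{29} = 10 + \frac{243}{29} = \frac{533}{29}$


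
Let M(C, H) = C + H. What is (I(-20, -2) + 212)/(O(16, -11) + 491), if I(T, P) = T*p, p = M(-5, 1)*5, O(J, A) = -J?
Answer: 612/475 ≈ 1.2884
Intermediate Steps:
p = -20 (p = (-5 + 1)*5 = -4*5 = -20)
I(T, P) = -20*T (I(T, P) = T*(-20) = -20*T)
(I(-20, -2) + 212)/(O(16, -11) + 491) = (-20*(-20) + 212)/(-1*16 + 491) = (400 + 212)/(-16 + 491) = 612/475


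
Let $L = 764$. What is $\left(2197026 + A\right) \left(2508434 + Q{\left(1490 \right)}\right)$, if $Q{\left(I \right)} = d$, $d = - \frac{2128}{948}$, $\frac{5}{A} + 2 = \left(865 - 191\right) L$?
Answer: $\frac{336284929656730926107}{61019679} \approx 5.5111 \cdot 10^{12}$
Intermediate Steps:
$A = \frac{5}{514934}$ ($A = \frac{5}{-2 + \left(865 - 191\right) 764} = \frac{5}{-2 + 674 \cdot 764} = \frac{5}{-2 + 514936} = \frac{5}{514934} \approx 9.71 \cdot 10^{-6}$)
$d = - \frac{532}{237}$ ($d = \left(-2128\right) \frac{1}{948} = - \frac{532}{237} \approx -2.2447$)
$Q{\left(I \right)} = - \frac{532}{237}$
$\left(2197026 + A\right) \left(2508434 + Q{\left(1490 \right)}\right) = \left(2197026 + \frac{5}{514934}\right) \left(2508434 - \frac{532}{237}\right) = \frac{1131323386289}{514934} \cdot \frac{594498326}{237} = \frac{336284929656730926107}{61019679}$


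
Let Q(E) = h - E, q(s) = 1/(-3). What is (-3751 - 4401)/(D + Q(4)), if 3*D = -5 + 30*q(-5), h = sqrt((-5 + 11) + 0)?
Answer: 24456/25 + 8152*sqrt(6)/75 ≈ 1244.5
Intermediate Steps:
q(s) = -1/3
h = sqrt(6) (h = sqrt(6 + 0) = sqrt(6) ≈ 2.4495)
Q(E) = sqrt(6) - E
D = -5 (D = (-5 + 30*(-1/3))/3 = (-5 - 10)/3 = (1/3)*(-15) = -5)
(-3751 - 4401)/(D + Q(4)) = (-3751 - 4401)/(-5 + (sqrt(6) - 1*4)) = -8152/(-5 + (sqrt(6) - 4)) = -8152/(-5 + (-4 + sqrt(6))) = -8152/(-9 + sqrt(6))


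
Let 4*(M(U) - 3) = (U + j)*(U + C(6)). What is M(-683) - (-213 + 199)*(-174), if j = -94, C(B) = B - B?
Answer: 520959/4 ≈ 1.3024e+5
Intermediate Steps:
C(B) = 0
M(U) = 3 + U*(-94 + U)/4 (M(U) = 3 + ((U - 94)*(U + 0))/4 = 3 + ((-94 + U)*U)/4 = 3 + (U*(-94 + U))/4 = 3 + U*(-94 + U)/4)
M(-683) - (-213 + 199)*(-174) = (3 - 47/2*(-683) + (1/4)*(-683)**2) - (-213 + 199)*(-174) = (3 + 32101/2 + (1/4)*466489) - (-14)*(-174) = (3 + 32101/2 + 466489/4) - 1*2436 = 530703/4 - 2436 = 520959/4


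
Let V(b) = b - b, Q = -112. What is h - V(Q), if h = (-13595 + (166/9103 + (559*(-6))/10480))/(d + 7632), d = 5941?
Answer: -648492089291/647428299560 ≈ -1.0016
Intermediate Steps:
V(b) = 0
h = -648492089291/647428299560 (h = (-13595 + (166/9103 + (559*(-6))/10480))/(5941 + 7632) = (-13595 + (166*(1/9103) - 3354*1/10480))/13573 = (-13595 + (166/9103 - 1677/5240))*(1/13573) = (-13595 - 14395891/47699720)*(1/13573) = -648492089291/47699720*1/13573 = -648492089291/647428299560 ≈ -1.0016)
h - V(Q) = -648492089291/647428299560 - 1*0 = -648492089291/647428299560 + 0 = -648492089291/647428299560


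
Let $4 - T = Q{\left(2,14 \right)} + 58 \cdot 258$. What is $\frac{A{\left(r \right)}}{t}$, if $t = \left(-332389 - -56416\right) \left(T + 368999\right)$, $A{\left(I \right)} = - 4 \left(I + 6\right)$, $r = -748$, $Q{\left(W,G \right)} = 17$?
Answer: $- \frac{1484}{48850256703} \approx -3.0379 \cdot 10^{-8}$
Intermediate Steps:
$T = -14977$ ($T = 4 - \left(17 + 58 \cdot 258\right) = 4 - \left(17 + 14964\right) = 4 - 14981 = -14977$)
$A{\left(I \right)} = -24 - 4 I$ ($A{\left(I \right)} = - 4 \left(6 + I\right) = -24 - 4 I$)
$t = -97700513406$ ($t = \left(-332389 - -56416\right) \left(-14977 + 368999\right) = \left(-332389 + 56416\right) 354022 = \left(-275973\right) 354022 = -97700513406$)
$\frac{A{\left(r \right)}}{t} = \frac{-24 - -2992}{-97700513406} = \left(-24 + 2992\right) \left(- \frac{1}{97700513406}\right) = 2968 \left(- \frac{1}{97700513406}\right) = - \frac{1484}{48850256703}$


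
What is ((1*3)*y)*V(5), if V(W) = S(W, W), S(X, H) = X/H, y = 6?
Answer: 18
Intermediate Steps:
V(W) = 1 (V(W) = W/W = 1)
((1*3)*y)*V(5) = ((1*3)*6)*1 = (3*6)*1 = 18*1 = 18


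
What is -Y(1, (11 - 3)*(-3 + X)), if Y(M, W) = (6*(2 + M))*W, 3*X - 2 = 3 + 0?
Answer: 192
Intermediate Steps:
X = 5/3 (X = 2/3 + (3 + 0)/3 = 2/3 + (1/3)*3 = 2/3 + 1 = 5/3 ≈ 1.6667)
Y(M, W) = W*(12 + 6*M) (Y(M, W) = (12 + 6*M)*W = W*(12 + 6*M))
-Y(1, (11 - 3)*(-3 + X)) = -6*(11 - 3)*(-3 + 5/3)*(2 + 1) = -6*8*(-4/3)*3 = -6*(-32)*3/3 = -1*(-192) = 192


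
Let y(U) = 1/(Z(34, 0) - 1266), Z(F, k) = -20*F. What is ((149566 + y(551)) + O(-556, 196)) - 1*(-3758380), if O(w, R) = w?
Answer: 7603780939/1946 ≈ 3.9074e+6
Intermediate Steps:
y(U) = -1/1946 (y(U) = 1/(-20*34 - 1266) = 1/(-680 - 1266) = 1/(-1946) = -1/1946)
((149566 + y(551)) + O(-556, 196)) - 1*(-3758380) = ((149566 - 1/1946) - 556) - 1*(-3758380) = (291055435/1946 - 556) + 3758380 = 289973459/1946 + 3758380 = 7603780939/1946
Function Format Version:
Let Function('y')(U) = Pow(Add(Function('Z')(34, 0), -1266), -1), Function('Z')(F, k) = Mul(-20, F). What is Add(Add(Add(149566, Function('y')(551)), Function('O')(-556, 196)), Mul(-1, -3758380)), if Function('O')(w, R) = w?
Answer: Rational(7603780939, 1946) ≈ 3.9074e+6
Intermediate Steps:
Function('y')(U) = Rational(-1, 1946) (Function('y')(U) = Pow(Add(Mul(-20, 34), -1266), -1) = Pow(Add(-680, -1266), -1) = Pow(-1946, -1) = Rational(-1, 1946))
Add(Add(Add(149566, Function('y')(551)), Function('O')(-556, 196)), Mul(-1, -3758380)) = Add(Add(Add(149566, Rational(-1, 1946)), -556), Mul(-1, -3758380)) = Add(Add(Rational(291055435, 1946), -556), 3758380) = Add(Rational(289973459, 1946), 3758380) = Rational(7603780939, 1946)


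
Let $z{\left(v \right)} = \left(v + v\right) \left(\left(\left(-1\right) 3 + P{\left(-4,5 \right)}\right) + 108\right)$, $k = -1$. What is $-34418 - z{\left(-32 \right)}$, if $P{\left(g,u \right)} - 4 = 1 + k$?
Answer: $-27442$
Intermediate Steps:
$P{\left(g,u \right)} = 4$ ($P{\left(g,u \right)} = 4 + \left(1 - 1\right) = 4 + 0 = 4$)
$z{\left(v \right)} = 218 v$ ($z{\left(v \right)} = \left(v + v\right) \left(\left(\left(-1\right) 3 + 4\right) + 108\right) = 2 v \left(\left(-3 + 4\right) + 108\right) = 2 v \left(1 + 108\right) = 2 v 109 = 218 v$)
$-34418 - z{\left(-32 \right)} = -34418 - 218 \left(-32\right) = -34418 - -6976 = -34418 + 6976 = -27442$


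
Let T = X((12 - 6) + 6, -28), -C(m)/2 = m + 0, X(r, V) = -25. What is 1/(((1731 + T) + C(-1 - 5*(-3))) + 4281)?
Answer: 1/5959 ≈ 0.00016781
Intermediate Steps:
C(m) = -2*m (C(m) = -2*(m + 0) = -2*m)
T = -25
1/(((1731 + T) + C(-1 - 5*(-3))) + 4281) = 1/(((1731 - 25) - 2*(-1 - 5*(-3))) + 4281) = 1/((1706 - 2*(-1 + 15)) + 4281) = 1/((1706 - 2*14) + 4281) = 1/((1706 - 28) + 4281) = 1/(1678 + 4281) = 1/5959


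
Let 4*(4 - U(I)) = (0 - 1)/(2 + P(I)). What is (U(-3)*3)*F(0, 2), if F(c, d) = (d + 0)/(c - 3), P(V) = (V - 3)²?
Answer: -609/76 ≈ -8.0132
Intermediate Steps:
P(V) = (-3 + V)²
F(c, d) = d/(-3 + c)
U(I) = 4 + 1/(4*(2 + (-3 + I)²)) (U(I) = 4 - (0 - 1)/(4*(2 + (-3 + I)²)) = 4 - (-1)/(4*(2 + (-3 + I)²)) = 4 + 1/(4*(2 + (-3 + I)²)))
(U(-3)*3)*F(0, 2) = (((33 + 16*(-3 - 3)²)/(4*(2 + (-3 - 3)²)))*3)*(2/(-3 + 0)) = (((33 + 16*(-6)²)/(4*(2 + (-6)²)))*3)*(2/(-3)) = (((33 + 16*36)/(4*(2 + 36)))*3)*(2*(-⅓)) = (((¼)*(33 + 576)/38)*3)*(-⅔) = (((¼)*(1/38)*609)*3)*(-⅔) = ((609/152)*3)*(-⅔) = (1827/152)*(-⅔) = -609/76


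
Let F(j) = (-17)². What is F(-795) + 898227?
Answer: 898516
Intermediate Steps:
F(j) = 289
F(-795) + 898227 = 289 + 898227 = 898516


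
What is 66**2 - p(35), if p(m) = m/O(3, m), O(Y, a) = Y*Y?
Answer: 39169/9 ≈ 4352.1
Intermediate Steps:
O(Y, a) = Y**2
p(m) = m/9 (p(m) = m/(3**2) = m/9)
66**2 - p(35) = 66**2 - 35/9 = 4356 - 1*35/9 = 4356 - 35/9 = 39169/9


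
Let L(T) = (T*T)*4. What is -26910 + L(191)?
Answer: 119014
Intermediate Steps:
L(T) = 4*T**2 (L(T) = T**2*4 = 4*T**2)
-26910 + L(191) = -26910 + 4*191**2 = -26910 + 4*36481 = -26910 + 145924 = 119014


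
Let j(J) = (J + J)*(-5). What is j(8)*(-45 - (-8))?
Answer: 2960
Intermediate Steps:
j(J) = -10*J (j(J) = (2*J)*(-5) = -10*J)
j(8)*(-45 - (-8)) = (-10*8)*(-45 - (-8)) = -80*(-45 - 1*(-8)) = -80*(-45 + 8) = -80*(-37) = 2960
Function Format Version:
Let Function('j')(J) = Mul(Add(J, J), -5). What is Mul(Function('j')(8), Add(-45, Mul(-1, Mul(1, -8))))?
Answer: 2960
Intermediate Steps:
Function('j')(J) = Mul(-10, J) (Function('j')(J) = Mul(Mul(2, J), -5) = Mul(-10, J))
Mul(Function('j')(8), Add(-45, Mul(-1, Mul(1, -8)))) = Mul(Mul(-10, 8), Add(-45, Mul(-1, Mul(1, -8)))) = Mul(-80, Add(-45, Mul(-1, -8))) = Mul(-80, Add(-45, 8)) = Mul(-80, -37) = 2960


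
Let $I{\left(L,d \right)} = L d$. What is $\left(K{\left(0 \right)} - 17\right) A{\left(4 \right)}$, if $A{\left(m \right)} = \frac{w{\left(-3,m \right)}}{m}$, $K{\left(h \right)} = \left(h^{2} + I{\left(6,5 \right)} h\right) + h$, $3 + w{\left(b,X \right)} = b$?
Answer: $\frac{51}{2} \approx 25.5$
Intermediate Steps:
$w{\left(b,X \right)} = -3 + b$
$K{\left(h \right)} = h^{2} + 31 h$ ($K{\left(h \right)} = \left(h^{2} + 6 \cdot 5 h\right) + h = \left(h^{2} + 30 h\right) + h = h^{2} + 31 h$)
$A{\left(m \right)} = - \frac{6}{m}$ ($A{\left(m \right)} = \frac{-3 - 3}{m} = - \frac{6}{m}$)
$\left(K{\left(0 \right)} - 17\right) A{\left(4 \right)} = \left(0 \left(31 + 0\right) - 17\right) \left(- \frac{6}{4}\right) = \left(0 \cdot 31 - 17\right) \left(\left(-6\right) \frac{1}{4}\right) = \left(0 - 17\right) \left(- \frac{3}{2}\right) = \left(-17\right) \left(- \frac{3}{2}\right) = \frac{51}{2}$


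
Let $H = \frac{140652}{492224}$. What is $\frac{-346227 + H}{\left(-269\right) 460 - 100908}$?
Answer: $\frac{42605274549}{27644284288} \approx 1.5412$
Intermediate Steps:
$H = \frac{35163}{123056}$ ($H = 140652 \cdot \frac{1}{492224} = \frac{35163}{123056} \approx 0.28575$)
$\frac{-346227 + H}{\left(-269\right) 460 - 100908} = \frac{-346227 + \frac{35163}{123056}}{\left(-269\right) 460 - 100908} = - \frac{42605274549}{123056 \left(-123740 - 100908\right)} = - \frac{42605274549}{123056 \left(-224648\right)} = \left(- \frac{42605274549}{123056}\right) \left(- \frac{1}{224648}\right) = \frac{42605274549}{27644284288}$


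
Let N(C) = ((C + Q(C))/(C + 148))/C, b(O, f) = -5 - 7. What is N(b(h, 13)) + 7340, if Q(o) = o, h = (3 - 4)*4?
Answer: 499121/68 ≈ 7340.0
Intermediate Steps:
h = -4 (h = -1*4 = -4)
b(O, f) = -12
N(C) = 2/(148 + C) (N(C) = ((C + C)/(C + 148))/C = ((2*C)/(148 + C))/C = (2*C/(148 + C))/C = 2/(148 + C))
N(b(h, 13)) + 7340 = 2/(148 - 12) + 7340 = 2/136 + 7340 = 2*(1/136) + 7340 = 1/68 + 7340 = 499121/68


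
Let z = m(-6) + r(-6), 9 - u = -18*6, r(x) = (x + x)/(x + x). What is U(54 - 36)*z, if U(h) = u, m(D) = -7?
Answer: -702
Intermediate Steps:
r(x) = 1 (r(x) = (2*x)/((2*x)) = (2*x)*(1/(2*x)) = 1)
u = 117 (u = 9 - (-18)*6 = 9 - 1*(-108) = 9 + 108 = 117)
U(h) = 117
z = -6 (z = -7 + 1 = -6)
U(54 - 36)*z = 117*(-6) = -702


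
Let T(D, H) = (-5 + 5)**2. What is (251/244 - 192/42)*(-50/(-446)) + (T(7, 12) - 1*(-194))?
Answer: 73740221/380884 ≈ 193.60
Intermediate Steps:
T(D, H) = 0 (T(D, H) = 0**2 = 0)
(251/244 - 192/42)*(-50/(-446)) + (T(7, 12) - 1*(-194)) = (251/244 - 192/42)*(-50/(-446)) + (0 - 1*(-194)) = (251*(1/244) - 192*1/42)*(-50*(-1/446)) + (0 + 194) = (251/244 - 32/7)*(25/223) + 194 = -6051/1708*25/223 + 194 = -151275/380884 + 194 = 73740221/380884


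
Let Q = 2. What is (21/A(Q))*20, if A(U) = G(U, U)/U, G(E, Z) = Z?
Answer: 420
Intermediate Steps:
A(U) = 1 (A(U) = U/U = 1)
(21/A(Q))*20 = (21/1)*20 = (21*1)*20 = 21*20 = 420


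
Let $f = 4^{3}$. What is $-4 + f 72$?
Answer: $4604$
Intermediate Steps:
$f = 64$
$-4 + f 72 = -4 + 64 \cdot 72 = -4 + 4608 = 4604$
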